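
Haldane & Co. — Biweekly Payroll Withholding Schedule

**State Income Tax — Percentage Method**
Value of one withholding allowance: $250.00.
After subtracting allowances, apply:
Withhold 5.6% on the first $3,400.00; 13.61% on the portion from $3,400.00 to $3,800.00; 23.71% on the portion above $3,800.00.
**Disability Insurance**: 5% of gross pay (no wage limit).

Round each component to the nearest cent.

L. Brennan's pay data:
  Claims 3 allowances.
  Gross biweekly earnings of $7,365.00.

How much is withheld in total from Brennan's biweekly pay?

$1,280.53

State Income Tax: taxable = $7,365.00 − 3×$250.00 = $6,615.00
  $244.84 + 23.71% × ($6,615.00 − $3,800.00) = $244.84 + 23.71% × $2,815.00 = $912.28
Disability Insurance: 5% × $7,365.00 = $368.25
Total: $912.28 + $368.25 = $1,280.53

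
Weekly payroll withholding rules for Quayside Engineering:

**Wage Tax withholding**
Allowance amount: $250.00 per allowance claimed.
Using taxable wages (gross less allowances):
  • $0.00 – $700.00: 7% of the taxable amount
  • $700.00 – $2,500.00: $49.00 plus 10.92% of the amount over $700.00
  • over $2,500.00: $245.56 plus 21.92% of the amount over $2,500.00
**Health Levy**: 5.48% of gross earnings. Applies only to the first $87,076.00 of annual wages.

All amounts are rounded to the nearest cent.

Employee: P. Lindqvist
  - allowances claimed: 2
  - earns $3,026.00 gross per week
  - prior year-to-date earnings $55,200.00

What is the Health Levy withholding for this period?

Health Levy: 5.48% × $3,026.00 = $165.82

$165.82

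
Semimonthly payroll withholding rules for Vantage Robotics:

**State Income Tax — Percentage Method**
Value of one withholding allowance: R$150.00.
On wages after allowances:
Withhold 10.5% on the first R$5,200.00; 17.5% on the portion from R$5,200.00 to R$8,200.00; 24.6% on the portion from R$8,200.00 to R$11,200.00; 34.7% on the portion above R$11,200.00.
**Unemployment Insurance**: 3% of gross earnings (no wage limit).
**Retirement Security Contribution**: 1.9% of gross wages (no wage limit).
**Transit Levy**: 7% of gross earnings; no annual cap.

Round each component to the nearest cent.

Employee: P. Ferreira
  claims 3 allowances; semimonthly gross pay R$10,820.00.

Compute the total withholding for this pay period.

State Income Tax: taxable = R$10,820.00 − 3×R$150.00 = R$10,370.00
  R$1,071.00 + 24.6% × (R$10,370.00 − R$8,200.00) = R$1,071.00 + 24.6% × R$2,170.00 = R$1,604.82
Unemployment Insurance: 3% × R$10,820.00 = R$324.60
Retirement Security Contribution: 1.9% × R$10,820.00 = R$205.58
Transit Levy: 7% × R$10,820.00 = R$757.40
Total: R$1,604.82 + R$324.60 + R$205.58 + R$757.40 = R$2,892.40

R$2,892.40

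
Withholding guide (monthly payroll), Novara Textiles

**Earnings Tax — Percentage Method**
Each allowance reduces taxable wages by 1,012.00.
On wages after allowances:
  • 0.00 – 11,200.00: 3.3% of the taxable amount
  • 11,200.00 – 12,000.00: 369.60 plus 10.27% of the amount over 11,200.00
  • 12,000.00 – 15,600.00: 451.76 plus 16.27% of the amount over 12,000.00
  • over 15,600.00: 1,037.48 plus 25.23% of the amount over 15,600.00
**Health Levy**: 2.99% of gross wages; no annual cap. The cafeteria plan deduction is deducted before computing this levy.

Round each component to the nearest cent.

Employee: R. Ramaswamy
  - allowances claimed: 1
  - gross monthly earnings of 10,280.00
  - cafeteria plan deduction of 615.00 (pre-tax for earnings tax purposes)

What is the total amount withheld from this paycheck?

Earnings Tax: taxable = 10,280.00 − 615.00 − 1×1,012.00 = 8,653.00
  3.3% × 8,653.00 = 285.55
Health Levy: 2.99% × 9,665.00 = 288.98
Total: 285.55 + 288.98 = 574.53

574.53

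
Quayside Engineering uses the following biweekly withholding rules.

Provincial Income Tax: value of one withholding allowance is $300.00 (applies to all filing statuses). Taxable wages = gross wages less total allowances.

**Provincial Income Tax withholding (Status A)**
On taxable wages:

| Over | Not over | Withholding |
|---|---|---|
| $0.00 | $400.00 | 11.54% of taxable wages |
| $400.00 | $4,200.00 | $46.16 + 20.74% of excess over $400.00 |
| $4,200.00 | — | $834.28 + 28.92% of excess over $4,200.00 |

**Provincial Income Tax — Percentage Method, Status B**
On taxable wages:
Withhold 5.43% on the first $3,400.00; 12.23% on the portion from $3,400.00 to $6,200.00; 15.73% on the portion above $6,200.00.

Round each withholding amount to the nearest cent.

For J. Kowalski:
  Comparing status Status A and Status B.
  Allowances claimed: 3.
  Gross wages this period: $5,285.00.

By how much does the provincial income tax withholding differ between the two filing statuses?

$582.69

Provincial Income Tax (Status A): taxable = $5,285.00 − 3×$300.00 = $4,385.00
  $834.28 + 28.92% × ($4,385.00 − $4,200.00) = $834.28 + 28.92% × $185.00 = $887.78
Provincial Income Tax (Status B): taxable = $5,285.00 − 3×$300.00 = $4,385.00
  $184.62 + 12.23% × ($4,385.00 − $3,400.00) = $184.62 + 12.23% × $985.00 = $305.09
Difference: |$887.78 − $305.09| = $582.69 (higher under Status A)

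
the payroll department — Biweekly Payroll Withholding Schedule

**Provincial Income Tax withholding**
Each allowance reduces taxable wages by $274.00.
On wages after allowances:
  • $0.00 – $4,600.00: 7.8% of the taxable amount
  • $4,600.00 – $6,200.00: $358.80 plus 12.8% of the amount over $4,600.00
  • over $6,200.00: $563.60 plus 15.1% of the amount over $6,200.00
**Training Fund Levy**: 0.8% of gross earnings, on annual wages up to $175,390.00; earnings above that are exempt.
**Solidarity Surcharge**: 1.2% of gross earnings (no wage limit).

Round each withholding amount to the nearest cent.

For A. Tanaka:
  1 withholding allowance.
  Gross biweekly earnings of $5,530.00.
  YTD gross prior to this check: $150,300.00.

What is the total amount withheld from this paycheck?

Provincial Income Tax: taxable = $5,530.00 − 1×$274.00 = $5,256.00
  $358.80 + 12.8% × ($5,256.00 − $4,600.00) = $358.80 + 12.8% × $656.00 = $442.77
Training Fund Levy: 0.8% × $5,530.00 = $44.24
Solidarity Surcharge: 1.2% × $5,530.00 = $66.36
Total: $442.77 + $44.24 + $66.36 = $553.37

$553.37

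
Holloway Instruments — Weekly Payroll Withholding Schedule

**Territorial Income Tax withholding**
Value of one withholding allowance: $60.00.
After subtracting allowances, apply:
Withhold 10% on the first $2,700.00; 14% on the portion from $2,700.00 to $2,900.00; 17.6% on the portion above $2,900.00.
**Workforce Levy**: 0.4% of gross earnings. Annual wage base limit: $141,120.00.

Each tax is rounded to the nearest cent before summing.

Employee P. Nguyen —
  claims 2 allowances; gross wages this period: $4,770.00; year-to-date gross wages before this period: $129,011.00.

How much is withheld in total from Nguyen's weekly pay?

Territorial Income Tax: taxable = $4,770.00 − 2×$60.00 = $4,650.00
  $298.00 + 17.6% × ($4,650.00 − $2,900.00) = $298.00 + 17.6% × $1,750.00 = $606.00
Workforce Levy: 0.4% × $4,770.00 = $19.08
Total: $606.00 + $19.08 = $625.08

$625.08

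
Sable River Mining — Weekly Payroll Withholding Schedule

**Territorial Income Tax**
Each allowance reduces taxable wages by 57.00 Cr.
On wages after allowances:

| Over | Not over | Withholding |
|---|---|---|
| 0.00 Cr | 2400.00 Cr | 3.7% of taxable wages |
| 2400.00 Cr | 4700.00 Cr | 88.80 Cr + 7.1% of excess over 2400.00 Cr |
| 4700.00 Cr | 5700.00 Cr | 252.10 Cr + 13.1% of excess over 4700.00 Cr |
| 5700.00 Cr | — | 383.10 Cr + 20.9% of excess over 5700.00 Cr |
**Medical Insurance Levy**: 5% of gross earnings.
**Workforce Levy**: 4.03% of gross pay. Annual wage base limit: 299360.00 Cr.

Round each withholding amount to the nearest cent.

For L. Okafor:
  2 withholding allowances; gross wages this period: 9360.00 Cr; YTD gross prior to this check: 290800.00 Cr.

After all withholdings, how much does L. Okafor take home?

7422.82 Cr

Territorial Income Tax: taxable = 9360.00 Cr − 2×57.00 Cr = 9246.00 Cr
  383.10 Cr + 20.9% × (9246.00 Cr − 5700.00 Cr) = 383.10 Cr + 20.9% × 3546.00 Cr = 1124.21 Cr
Medical Insurance Levy: 5% × 9360.00 Cr = 468.00 Cr
Workforce Levy: cap 299360.00 Cr − YTD 290800.00 Cr = 8560.00 Cr subject; 4.03% × 8560.00 Cr = 344.97 Cr
Total withheld: 1124.21 Cr + 468.00 Cr + 344.97 Cr = 1937.18 Cr
Net pay: 9360.00 Cr − 1937.18 Cr = 7422.82 Cr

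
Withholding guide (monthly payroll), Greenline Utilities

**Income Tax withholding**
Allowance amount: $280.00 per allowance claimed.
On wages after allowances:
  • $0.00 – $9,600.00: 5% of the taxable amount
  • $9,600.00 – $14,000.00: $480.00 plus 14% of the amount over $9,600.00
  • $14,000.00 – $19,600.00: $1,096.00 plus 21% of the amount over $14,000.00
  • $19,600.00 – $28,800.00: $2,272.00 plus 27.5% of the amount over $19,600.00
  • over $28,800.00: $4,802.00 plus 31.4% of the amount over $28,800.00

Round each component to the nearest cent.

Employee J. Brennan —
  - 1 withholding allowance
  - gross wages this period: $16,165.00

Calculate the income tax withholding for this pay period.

Income Tax: taxable = $16,165.00 − 1×$280.00 = $15,885.00
  $1,096.00 + 21% × ($15,885.00 − $14,000.00) = $1,096.00 + 21% × $1,885.00 = $1,491.85

$1,491.85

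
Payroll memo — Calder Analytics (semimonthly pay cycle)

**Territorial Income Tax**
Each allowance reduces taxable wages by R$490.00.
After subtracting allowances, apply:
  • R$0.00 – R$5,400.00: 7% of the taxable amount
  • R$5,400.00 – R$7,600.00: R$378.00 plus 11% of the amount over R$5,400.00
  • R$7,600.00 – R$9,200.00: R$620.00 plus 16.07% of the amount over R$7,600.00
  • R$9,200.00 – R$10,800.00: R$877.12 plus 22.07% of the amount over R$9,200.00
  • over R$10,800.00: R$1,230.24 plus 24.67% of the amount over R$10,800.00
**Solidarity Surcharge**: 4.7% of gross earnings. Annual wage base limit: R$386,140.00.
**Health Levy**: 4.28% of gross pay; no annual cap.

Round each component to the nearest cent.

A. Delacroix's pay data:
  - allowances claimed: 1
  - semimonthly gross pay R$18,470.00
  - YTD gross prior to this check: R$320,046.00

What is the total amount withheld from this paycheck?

Territorial Income Tax: taxable = R$18,470.00 − 1×R$490.00 = R$17,980.00
  R$1,230.24 + 24.67% × (R$17,980.00 − R$10,800.00) = R$1,230.24 + 24.67% × R$7,180.00 = R$3,001.55
Solidarity Surcharge: 4.7% × R$18,470.00 = R$868.09
Health Levy: 4.28% × R$18,470.00 = R$790.52
Total: R$3,001.55 + R$868.09 + R$790.52 = R$4,660.16

R$4,660.16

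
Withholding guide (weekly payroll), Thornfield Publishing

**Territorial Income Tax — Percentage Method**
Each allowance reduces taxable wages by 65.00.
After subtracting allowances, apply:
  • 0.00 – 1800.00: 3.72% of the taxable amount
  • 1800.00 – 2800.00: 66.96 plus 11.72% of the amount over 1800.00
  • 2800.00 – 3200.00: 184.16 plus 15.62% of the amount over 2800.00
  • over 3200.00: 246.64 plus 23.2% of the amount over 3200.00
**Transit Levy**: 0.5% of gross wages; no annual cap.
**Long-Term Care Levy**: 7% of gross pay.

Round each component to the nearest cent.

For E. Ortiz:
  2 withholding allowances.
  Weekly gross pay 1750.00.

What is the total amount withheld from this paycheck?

191.51

Territorial Income Tax: taxable = 1750.00 − 2×65.00 = 1620.00
  3.72% × 1620.00 = 60.26
Transit Levy: 0.5% × 1750.00 = 8.75
Long-Term Care Levy: 7% × 1750.00 = 122.50
Total: 60.26 + 8.75 + 122.50 = 191.51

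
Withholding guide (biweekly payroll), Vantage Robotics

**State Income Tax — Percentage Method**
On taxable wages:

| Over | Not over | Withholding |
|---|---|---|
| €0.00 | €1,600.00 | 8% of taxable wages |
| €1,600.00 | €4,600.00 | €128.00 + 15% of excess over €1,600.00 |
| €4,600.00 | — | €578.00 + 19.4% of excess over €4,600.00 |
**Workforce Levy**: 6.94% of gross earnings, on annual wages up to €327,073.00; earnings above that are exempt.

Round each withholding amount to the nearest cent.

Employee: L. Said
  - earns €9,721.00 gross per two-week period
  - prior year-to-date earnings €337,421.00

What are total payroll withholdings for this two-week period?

State Income Tax: taxable = €9,721.00
  €578.00 + 19.4% × (€9,721.00 − €4,600.00) = €578.00 + 19.4% × €5,121.00 = €1,571.47
Workforce Levy: YTD €337,421.00 ≥ cap €327,073.00 → €0.00
Total: €1,571.47 + €0.00 = €1,571.47

€1,571.47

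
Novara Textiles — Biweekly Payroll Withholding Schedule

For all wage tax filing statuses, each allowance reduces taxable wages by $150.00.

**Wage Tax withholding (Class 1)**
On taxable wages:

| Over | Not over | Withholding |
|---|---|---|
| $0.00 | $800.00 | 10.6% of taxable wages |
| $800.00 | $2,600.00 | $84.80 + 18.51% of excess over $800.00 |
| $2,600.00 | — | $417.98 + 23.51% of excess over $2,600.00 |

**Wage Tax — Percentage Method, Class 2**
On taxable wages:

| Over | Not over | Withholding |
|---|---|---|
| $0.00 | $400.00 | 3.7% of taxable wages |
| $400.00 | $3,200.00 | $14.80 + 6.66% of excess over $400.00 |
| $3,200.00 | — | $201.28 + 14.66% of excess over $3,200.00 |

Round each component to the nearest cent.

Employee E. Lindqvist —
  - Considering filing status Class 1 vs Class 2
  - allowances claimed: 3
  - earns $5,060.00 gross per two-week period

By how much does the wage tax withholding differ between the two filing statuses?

Wage Tax (Class 1): taxable = $5,060.00 − 3×$150.00 = $4,610.00
  $417.98 + 23.51% × ($4,610.00 − $2,600.00) = $417.98 + 23.51% × $2,010.00 = $890.53
Wage Tax (Class 2): taxable = $5,060.00 − 3×$150.00 = $4,610.00
  $201.28 + 14.66% × ($4,610.00 − $3,200.00) = $201.28 + 14.66% × $1,410.00 = $407.99
Difference: |$890.53 − $407.99| = $482.54 (higher under Class 1)

$482.54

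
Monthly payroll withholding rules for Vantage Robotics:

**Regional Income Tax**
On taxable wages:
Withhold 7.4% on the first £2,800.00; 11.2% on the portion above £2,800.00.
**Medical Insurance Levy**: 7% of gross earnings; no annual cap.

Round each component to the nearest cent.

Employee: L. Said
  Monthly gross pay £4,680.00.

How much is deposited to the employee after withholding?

£3,934.64

Regional Income Tax: taxable = £4,680.00
  £207.20 + 11.2% × (£4,680.00 − £2,800.00) = £207.20 + 11.2% × £1,880.00 = £417.76
Medical Insurance Levy: 7% × £4,680.00 = £327.60
Total withheld: £417.76 + £327.60 = £745.36
Net pay: £4,680.00 − £745.36 = £3,934.64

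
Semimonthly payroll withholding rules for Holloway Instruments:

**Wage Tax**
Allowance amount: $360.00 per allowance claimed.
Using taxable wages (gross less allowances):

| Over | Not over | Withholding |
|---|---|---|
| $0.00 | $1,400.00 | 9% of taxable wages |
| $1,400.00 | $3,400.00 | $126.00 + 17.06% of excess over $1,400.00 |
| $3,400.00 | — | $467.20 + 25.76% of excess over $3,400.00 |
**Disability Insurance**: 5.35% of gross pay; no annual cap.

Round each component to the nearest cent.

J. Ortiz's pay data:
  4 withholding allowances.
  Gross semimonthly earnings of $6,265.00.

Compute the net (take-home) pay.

$5,095.54

Wage Tax: taxable = $6,265.00 − 4×$360.00 = $4,825.00
  $467.20 + 25.76% × ($4,825.00 − $3,400.00) = $467.20 + 25.76% × $1,425.00 = $834.28
Disability Insurance: 5.35% × $6,265.00 = $335.18
Total withheld: $834.28 + $335.18 = $1,169.46
Net pay: $6,265.00 − $1,169.46 = $5,095.54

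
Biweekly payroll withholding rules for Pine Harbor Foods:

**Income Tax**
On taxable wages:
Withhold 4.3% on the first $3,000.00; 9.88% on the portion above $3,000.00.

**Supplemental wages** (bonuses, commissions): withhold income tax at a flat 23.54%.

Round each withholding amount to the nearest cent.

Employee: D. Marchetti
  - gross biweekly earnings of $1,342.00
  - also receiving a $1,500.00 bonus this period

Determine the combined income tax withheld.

Income Tax: taxable = $1,342.00
  4.3% × $1,342.00 = $57.71
Supplemental (23.54% flat on bonus): 23.54% × $1,500.00 = $353.10
Total income tax: $57.71 + $353.10 = $410.81

$410.81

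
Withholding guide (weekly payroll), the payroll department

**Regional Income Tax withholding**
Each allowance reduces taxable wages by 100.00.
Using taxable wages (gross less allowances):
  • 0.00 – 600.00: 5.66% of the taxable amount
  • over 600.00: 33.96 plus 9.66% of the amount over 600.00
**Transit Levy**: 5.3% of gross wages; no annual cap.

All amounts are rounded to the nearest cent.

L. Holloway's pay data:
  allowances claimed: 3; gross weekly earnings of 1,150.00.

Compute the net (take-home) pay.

Regional Income Tax: taxable = 1,150.00 − 3×100.00 = 850.00
  33.96 + 9.66% × (850.00 − 600.00) = 33.96 + 9.66% × 250.00 = 58.11
Transit Levy: 5.3% × 1,150.00 = 60.95
Total withheld: 58.11 + 60.95 = 119.06
Net pay: 1,150.00 − 119.06 = 1,030.94

1,030.94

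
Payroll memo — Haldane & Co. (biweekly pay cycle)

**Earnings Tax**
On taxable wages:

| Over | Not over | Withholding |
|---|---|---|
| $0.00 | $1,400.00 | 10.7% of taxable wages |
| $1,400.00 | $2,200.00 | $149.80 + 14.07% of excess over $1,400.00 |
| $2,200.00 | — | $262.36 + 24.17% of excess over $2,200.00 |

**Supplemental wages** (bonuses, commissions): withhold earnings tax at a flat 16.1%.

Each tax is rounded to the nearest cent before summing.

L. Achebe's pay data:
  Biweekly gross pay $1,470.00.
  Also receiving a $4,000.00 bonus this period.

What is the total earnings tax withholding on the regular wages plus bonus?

Earnings Tax: taxable = $1,470.00
  $149.80 + 14.07% × ($1,470.00 − $1,400.00) = $149.80 + 14.07% × $70.00 = $159.65
Supplemental (16.1% flat on bonus): 16.1% × $4,000.00 = $644.00
Total earnings tax: $159.65 + $644.00 = $803.65

$803.65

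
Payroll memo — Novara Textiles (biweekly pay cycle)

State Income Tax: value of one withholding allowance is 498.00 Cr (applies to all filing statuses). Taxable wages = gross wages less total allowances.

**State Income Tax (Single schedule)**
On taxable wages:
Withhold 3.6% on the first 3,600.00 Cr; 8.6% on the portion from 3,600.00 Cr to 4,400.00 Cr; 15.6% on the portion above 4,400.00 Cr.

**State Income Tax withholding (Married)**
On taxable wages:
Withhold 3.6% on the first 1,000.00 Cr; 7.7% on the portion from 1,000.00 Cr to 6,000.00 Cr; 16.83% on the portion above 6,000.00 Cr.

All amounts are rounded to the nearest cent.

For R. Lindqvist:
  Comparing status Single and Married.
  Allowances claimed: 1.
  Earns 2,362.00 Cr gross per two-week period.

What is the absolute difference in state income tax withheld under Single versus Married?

35.43 Cr

State Income Tax (Single): taxable = 2,362.00 Cr − 1×498.00 Cr = 1,864.00 Cr
  3.6% × 1,864.00 Cr = 67.10 Cr
State Income Tax (Married): taxable = 2,362.00 Cr − 1×498.00 Cr = 1,864.00 Cr
  36.00 Cr + 7.7% × (1,864.00 Cr − 1,000.00 Cr) = 36.00 Cr + 7.7% × 864.00 Cr = 102.53 Cr
Difference: |67.10 Cr − 102.53 Cr| = 35.43 Cr (higher under Married)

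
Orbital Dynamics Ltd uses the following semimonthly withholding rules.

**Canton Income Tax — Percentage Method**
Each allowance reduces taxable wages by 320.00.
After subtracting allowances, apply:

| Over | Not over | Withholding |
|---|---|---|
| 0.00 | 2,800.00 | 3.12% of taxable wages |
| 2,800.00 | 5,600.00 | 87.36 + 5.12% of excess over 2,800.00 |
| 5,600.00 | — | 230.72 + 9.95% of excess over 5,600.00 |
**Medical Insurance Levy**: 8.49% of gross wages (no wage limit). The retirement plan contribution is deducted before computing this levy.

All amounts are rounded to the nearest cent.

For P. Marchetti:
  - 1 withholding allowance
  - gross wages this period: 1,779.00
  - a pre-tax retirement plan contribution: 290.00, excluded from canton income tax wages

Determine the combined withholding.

162.89

Canton Income Tax: taxable = 1,779.00 − 290.00 − 1×320.00 = 1,169.00
  3.12% × 1,169.00 = 36.47
Medical Insurance Levy: 8.49% × 1,489.00 = 126.42
Total: 36.47 + 126.42 = 162.89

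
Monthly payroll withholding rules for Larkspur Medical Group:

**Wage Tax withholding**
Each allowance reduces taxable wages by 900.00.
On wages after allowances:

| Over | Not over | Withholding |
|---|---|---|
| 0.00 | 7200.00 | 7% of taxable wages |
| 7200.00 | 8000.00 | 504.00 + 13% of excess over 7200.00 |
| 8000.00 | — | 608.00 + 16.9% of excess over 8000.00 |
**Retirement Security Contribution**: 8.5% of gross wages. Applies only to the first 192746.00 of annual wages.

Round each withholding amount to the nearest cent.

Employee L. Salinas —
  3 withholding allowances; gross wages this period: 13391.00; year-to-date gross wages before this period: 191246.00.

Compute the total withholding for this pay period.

Wage Tax: taxable = 13391.00 − 3×900.00 = 10691.00
  608.00 + 16.9% × (10691.00 − 8000.00) = 608.00 + 16.9% × 2691.00 = 1062.78
Retirement Security Contribution: cap 192746.00 − YTD 191246.00 = 1500.00 subject; 8.5% × 1500.00 = 127.50
Total: 1062.78 + 127.50 = 1190.28

1190.28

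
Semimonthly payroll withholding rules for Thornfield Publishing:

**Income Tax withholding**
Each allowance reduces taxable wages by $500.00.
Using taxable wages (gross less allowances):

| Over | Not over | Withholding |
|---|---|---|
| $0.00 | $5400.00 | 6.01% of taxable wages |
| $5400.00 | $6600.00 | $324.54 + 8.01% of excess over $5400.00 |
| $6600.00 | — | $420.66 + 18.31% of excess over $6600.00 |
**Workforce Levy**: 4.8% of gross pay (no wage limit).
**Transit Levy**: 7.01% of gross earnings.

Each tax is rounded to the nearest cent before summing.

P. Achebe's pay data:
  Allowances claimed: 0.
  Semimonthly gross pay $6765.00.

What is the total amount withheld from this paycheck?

$1249.82

Income Tax: taxable = $6765.00
  $420.66 + 18.31% × ($6765.00 − $6600.00) = $420.66 + 18.31% × $165.00 = $450.87
Workforce Levy: 4.8% × $6765.00 = $324.72
Transit Levy: 7.01% × $6765.00 = $474.23
Total: $450.87 + $324.72 + $474.23 = $1249.82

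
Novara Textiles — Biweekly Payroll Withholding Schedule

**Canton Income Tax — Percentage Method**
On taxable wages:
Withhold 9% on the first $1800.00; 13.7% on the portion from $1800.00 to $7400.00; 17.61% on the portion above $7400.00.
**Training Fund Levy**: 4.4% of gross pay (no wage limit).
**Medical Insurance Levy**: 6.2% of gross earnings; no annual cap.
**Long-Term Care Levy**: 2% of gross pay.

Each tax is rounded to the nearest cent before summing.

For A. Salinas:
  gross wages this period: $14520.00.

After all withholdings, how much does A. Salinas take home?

$10507.45

Canton Income Tax: taxable = $14520.00
  $929.20 + 17.61% × ($14520.00 − $7400.00) = $929.20 + 17.61% × $7120.00 = $2183.03
Training Fund Levy: 4.4% × $14520.00 = $638.88
Medical Insurance Levy: 6.2% × $14520.00 = $900.24
Long-Term Care Levy: 2% × $14520.00 = $290.40
Total withheld: $2183.03 + $638.88 + $900.24 + $290.40 = $4012.55
Net pay: $14520.00 − $4012.55 = $10507.45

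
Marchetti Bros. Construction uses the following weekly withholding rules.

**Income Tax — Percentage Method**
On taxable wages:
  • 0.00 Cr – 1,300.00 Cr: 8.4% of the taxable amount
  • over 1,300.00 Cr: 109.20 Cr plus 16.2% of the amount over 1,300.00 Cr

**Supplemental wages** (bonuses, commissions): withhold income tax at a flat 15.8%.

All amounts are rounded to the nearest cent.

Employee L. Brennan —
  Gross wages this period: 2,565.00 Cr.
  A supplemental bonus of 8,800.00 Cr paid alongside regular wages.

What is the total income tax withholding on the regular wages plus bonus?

Income Tax: taxable = 2,565.00 Cr
  109.20 Cr + 16.2% × (2,565.00 Cr − 1,300.00 Cr) = 109.20 Cr + 16.2% × 1,265.00 Cr = 314.13 Cr
Supplemental (15.8% flat on bonus): 15.8% × 8,800.00 Cr = 1,390.40 Cr
Total income tax: 314.13 Cr + 1,390.40 Cr = 1,704.53 Cr

1,704.53 Cr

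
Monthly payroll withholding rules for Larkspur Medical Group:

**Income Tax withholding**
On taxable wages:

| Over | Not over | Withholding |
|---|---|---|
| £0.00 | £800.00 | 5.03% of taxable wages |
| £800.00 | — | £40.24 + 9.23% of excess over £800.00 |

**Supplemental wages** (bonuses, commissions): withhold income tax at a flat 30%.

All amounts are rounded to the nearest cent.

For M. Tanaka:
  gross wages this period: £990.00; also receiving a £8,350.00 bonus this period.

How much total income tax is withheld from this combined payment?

Income Tax: taxable = £990.00
  £40.24 + 9.23% × (£990.00 − £800.00) = £40.24 + 9.23% × £190.00 = £57.78
Supplemental (30% flat on bonus): 30% × £8,350.00 = £2,505.00
Total income tax: £57.78 + £2,505.00 = £2,562.78

£2,562.78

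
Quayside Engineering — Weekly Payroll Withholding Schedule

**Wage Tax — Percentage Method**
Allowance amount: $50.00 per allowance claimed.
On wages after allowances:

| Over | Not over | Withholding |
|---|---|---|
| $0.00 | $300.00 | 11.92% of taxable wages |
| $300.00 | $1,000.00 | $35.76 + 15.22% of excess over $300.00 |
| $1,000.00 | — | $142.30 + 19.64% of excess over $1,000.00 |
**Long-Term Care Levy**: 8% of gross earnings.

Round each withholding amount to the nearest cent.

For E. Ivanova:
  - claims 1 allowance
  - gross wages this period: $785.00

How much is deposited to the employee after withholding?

$620.23

Wage Tax: taxable = $785.00 − 1×$50.00 = $735.00
  $35.76 + 15.22% × ($735.00 − $300.00) = $35.76 + 15.22% × $435.00 = $101.97
Long-Term Care Levy: 8% × $785.00 = $62.80
Total withheld: $101.97 + $62.80 = $164.77
Net pay: $785.00 − $164.77 = $620.23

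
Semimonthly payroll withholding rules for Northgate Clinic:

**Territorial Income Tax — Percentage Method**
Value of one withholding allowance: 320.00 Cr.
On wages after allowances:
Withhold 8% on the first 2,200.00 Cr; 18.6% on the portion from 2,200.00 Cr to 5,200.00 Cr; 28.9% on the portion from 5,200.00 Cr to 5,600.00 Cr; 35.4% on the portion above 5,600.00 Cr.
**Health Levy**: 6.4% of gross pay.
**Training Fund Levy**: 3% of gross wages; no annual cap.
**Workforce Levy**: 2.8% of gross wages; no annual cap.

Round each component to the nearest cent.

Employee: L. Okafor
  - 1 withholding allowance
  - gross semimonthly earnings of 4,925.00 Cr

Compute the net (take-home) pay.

3,700.82 Cr

Territorial Income Tax: taxable = 4,925.00 Cr − 1×320.00 Cr = 4,605.00 Cr
  176.00 Cr + 18.6% × (4,605.00 Cr − 2,200.00 Cr) = 176.00 Cr + 18.6% × 2,405.00 Cr = 623.33 Cr
Health Levy: 6.4% × 4,925.00 Cr = 315.20 Cr
Training Fund Levy: 3% × 4,925.00 Cr = 147.75 Cr
Workforce Levy: 2.8% × 4,925.00 Cr = 137.90 Cr
Total withheld: 623.33 Cr + 315.20 Cr + 147.75 Cr + 137.90 Cr = 1,224.18 Cr
Net pay: 4,925.00 Cr − 1,224.18 Cr = 3,700.82 Cr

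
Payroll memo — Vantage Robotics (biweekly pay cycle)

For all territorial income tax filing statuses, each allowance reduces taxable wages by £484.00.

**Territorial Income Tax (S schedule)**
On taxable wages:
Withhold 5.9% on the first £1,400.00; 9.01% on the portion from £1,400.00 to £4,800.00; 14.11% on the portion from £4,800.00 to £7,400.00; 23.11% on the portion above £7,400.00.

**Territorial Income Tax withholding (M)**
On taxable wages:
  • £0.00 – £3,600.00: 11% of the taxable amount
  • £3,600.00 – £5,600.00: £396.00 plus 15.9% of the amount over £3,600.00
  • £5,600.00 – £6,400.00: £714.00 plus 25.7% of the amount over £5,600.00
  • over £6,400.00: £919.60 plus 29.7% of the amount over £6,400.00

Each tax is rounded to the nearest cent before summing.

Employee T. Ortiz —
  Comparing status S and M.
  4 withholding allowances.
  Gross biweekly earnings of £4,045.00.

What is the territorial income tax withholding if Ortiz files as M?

Territorial Income Tax (M): taxable = £4,045.00 − 4×£484.00 = £2,109.00
  11% × £2,109.00 = £231.99

£231.99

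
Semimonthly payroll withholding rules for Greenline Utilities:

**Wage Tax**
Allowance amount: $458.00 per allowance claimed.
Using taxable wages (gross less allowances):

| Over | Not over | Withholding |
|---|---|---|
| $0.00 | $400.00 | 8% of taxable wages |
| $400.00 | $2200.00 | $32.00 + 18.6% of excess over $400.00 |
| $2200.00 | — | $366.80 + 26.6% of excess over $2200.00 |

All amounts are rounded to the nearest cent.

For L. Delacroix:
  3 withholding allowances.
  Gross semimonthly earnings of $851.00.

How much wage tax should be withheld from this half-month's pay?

$0.00

Wage Tax: taxable = $851.00 − 3×$458.00 = $-523.00
  Taxable ≤ 0 → $0.00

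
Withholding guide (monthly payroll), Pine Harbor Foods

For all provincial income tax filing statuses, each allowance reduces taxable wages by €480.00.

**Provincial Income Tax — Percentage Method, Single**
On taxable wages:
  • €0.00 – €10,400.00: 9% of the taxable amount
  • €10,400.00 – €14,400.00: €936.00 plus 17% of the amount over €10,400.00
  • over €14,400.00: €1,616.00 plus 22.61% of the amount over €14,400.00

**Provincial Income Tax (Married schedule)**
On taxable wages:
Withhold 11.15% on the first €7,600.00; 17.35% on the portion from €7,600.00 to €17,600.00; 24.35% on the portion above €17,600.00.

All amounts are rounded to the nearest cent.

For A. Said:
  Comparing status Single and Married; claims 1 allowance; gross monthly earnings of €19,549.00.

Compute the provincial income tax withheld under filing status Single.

€2,671.66

Provincial Income Tax (Single): taxable = €19,549.00 − 1×€480.00 = €19,069.00
  €1,616.00 + 22.61% × (€19,069.00 − €14,400.00) = €1,616.00 + 22.61% × €4,669.00 = €2,671.66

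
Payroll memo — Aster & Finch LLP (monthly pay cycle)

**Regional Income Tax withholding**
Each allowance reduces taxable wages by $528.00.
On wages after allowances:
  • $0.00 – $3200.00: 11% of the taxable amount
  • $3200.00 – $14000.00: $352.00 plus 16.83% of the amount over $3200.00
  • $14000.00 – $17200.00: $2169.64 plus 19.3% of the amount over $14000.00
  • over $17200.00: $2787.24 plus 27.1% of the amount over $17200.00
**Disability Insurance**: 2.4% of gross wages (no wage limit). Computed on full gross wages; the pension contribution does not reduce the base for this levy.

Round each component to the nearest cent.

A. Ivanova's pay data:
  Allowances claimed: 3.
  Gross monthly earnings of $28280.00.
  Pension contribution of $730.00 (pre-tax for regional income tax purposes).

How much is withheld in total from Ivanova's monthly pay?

Regional Income Tax: taxable = $28280.00 − $730.00 − 3×$528.00 = $25966.00
  $2787.24 + 27.1% × ($25966.00 − $17200.00) = $2787.24 + 27.1% × $8766.00 = $5162.83
Disability Insurance: 2.4% × $28280.00 = $678.72
Total: $5162.83 + $678.72 = $5841.55

$5841.55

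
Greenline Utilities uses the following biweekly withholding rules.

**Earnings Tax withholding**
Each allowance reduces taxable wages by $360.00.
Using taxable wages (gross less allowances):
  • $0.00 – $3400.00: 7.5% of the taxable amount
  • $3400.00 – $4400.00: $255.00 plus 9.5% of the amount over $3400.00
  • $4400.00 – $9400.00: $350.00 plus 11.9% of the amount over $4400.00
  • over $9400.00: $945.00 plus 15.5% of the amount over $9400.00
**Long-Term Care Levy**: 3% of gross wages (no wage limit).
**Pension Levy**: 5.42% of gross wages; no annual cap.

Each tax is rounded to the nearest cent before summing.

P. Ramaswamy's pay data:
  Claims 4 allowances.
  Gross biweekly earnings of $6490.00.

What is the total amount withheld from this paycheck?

Earnings Tax: taxable = $6490.00 − 4×$360.00 = $5050.00
  $350.00 + 11.9% × ($5050.00 − $4400.00) = $350.00 + 11.9% × $650.00 = $427.35
Long-Term Care Levy: 3% × $6490.00 = $194.70
Pension Levy: 5.42% × $6490.00 = $351.76
Total: $427.35 + $194.70 + $351.76 = $973.81

$973.81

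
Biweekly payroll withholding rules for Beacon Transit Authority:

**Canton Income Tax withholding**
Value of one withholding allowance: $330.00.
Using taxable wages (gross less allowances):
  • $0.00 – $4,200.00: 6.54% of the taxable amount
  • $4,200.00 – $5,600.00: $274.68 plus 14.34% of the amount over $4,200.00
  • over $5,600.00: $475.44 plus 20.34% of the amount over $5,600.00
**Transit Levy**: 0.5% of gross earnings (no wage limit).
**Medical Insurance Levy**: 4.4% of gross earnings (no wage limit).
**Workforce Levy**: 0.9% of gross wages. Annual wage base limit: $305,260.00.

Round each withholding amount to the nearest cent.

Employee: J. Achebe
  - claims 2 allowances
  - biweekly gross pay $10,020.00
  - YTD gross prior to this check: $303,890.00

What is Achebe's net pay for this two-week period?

$8,276.47

Canton Income Tax: taxable = $10,020.00 − 2×$330.00 = $9,360.00
  $475.44 + 20.34% × ($9,360.00 − $5,600.00) = $475.44 + 20.34% × $3,760.00 = $1,240.22
Transit Levy: 0.5% × $10,020.00 = $50.10
Medical Insurance Levy: 4.4% × $10,020.00 = $440.88
Workforce Levy: cap $305,260.00 − YTD $303,890.00 = $1,370.00 subject; 0.9% × $1,370.00 = $12.33
Total withheld: $1,240.22 + $50.10 + $440.88 + $12.33 = $1,743.53
Net pay: $10,020.00 − $1,743.53 = $8,276.47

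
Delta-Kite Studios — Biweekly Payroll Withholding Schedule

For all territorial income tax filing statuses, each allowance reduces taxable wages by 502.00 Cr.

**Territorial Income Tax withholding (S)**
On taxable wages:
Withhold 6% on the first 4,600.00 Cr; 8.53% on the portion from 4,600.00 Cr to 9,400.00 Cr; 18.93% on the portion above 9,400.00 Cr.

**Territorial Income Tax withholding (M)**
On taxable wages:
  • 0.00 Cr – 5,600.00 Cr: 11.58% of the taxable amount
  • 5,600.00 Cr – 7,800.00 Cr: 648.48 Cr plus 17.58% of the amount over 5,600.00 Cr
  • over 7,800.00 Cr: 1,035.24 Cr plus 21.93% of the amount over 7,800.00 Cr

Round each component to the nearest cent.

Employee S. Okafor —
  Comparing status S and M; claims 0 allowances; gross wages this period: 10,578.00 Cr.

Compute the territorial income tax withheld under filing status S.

Territorial Income Tax (S): taxable = 10,578.00 Cr
  685.44 Cr + 18.93% × (10,578.00 Cr − 9,400.00 Cr) = 685.44 Cr + 18.93% × 1,178.00 Cr = 908.44 Cr

908.44 Cr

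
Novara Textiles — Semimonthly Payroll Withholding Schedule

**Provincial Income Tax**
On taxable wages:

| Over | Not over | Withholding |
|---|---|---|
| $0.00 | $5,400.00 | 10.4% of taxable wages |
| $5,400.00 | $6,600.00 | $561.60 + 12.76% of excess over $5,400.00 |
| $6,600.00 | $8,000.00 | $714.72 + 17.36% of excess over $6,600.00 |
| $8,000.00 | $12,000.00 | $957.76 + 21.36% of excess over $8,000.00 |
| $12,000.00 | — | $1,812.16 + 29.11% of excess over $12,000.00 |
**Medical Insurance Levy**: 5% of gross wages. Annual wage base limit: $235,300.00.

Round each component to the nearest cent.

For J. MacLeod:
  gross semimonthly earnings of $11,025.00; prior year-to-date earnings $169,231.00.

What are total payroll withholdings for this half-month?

$2,155.15

Provincial Income Tax: taxable = $11,025.00
  $957.76 + 21.36% × ($11,025.00 − $8,000.00) = $957.76 + 21.36% × $3,025.00 = $1,603.90
Medical Insurance Levy: 5% × $11,025.00 = $551.25
Total: $1,603.90 + $551.25 = $2,155.15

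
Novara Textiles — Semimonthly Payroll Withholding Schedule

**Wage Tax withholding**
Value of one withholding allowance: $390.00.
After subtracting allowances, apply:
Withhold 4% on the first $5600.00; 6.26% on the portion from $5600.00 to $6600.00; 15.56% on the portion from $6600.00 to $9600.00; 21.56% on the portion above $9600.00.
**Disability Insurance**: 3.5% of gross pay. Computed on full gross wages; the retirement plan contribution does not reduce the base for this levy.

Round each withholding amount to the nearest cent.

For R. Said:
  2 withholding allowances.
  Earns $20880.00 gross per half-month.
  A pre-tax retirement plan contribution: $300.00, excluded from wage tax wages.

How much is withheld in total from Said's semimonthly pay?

$3683.32

Wage Tax: taxable = $20880.00 − $300.00 − 2×$390.00 = $19800.00
  $753.40 + 21.56% × ($19800.00 − $9600.00) = $753.40 + 21.56% × $10200.00 = $2952.52
Disability Insurance: 3.5% × $20880.00 = $730.80
Total: $2952.52 + $730.80 = $3683.32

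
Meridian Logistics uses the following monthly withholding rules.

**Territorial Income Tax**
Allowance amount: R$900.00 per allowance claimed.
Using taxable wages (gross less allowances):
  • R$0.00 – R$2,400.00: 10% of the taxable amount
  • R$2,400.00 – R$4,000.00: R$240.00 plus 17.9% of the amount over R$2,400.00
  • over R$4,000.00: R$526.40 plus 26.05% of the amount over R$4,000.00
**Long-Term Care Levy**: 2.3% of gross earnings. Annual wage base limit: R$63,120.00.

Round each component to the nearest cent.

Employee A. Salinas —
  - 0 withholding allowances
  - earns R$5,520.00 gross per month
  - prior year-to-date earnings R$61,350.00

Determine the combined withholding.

R$963.07

Territorial Income Tax: taxable = R$5,520.00
  R$526.40 + 26.05% × (R$5,520.00 − R$4,000.00) = R$526.40 + 26.05% × R$1,520.00 = R$922.36
Long-Term Care Levy: cap R$63,120.00 − YTD R$61,350.00 = R$1,770.00 subject; 2.3% × R$1,770.00 = R$40.71
Total: R$922.36 + R$40.71 = R$963.07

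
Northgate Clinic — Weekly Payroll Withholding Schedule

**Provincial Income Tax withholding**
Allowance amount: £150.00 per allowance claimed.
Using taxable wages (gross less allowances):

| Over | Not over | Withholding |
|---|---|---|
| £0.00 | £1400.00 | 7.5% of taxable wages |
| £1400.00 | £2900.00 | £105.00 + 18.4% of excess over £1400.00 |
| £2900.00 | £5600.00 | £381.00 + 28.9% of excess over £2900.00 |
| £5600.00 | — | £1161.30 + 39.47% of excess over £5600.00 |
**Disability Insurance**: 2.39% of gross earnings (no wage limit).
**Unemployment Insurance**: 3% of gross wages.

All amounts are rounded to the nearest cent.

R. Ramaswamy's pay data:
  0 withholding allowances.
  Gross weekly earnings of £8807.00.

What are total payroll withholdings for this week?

Provincial Income Tax: taxable = £8807.00
  £1161.30 + 39.47% × (£8807.00 − £5600.00) = £1161.30 + 39.47% × £3207.00 = £2427.10
Disability Insurance: 2.39% × £8807.00 = £210.49
Unemployment Insurance: 3% × £8807.00 = £264.21
Total: £2427.10 + £210.49 + £264.21 = £2901.80

£2901.80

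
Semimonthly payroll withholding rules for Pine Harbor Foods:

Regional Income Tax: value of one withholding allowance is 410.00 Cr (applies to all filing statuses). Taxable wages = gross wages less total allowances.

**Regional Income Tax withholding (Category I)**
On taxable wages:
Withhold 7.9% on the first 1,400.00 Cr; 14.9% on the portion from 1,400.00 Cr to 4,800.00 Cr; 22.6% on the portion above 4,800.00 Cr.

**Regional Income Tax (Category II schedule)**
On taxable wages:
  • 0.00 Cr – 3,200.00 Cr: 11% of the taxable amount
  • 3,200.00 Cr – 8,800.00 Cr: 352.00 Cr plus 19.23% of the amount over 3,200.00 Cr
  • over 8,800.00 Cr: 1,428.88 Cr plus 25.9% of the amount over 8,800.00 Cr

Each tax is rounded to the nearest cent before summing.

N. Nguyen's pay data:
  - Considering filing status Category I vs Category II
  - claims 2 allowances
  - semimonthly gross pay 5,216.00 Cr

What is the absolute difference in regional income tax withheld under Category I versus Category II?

Regional Income Tax (Category I): taxable = 5,216.00 Cr − 2×410.00 Cr = 4,396.00 Cr
  110.60 Cr + 14.9% × (4,396.00 Cr − 1,400.00 Cr) = 110.60 Cr + 14.9% × 2,996.00 Cr = 557.00 Cr
Regional Income Tax (Category II): taxable = 5,216.00 Cr − 2×410.00 Cr = 4,396.00 Cr
  352.00 Cr + 19.23% × (4,396.00 Cr − 3,200.00 Cr) = 352.00 Cr + 19.23% × 1,196.00 Cr = 581.99 Cr
Difference: |557.00 Cr − 581.99 Cr| = 24.99 Cr (higher under Category II)

24.99 Cr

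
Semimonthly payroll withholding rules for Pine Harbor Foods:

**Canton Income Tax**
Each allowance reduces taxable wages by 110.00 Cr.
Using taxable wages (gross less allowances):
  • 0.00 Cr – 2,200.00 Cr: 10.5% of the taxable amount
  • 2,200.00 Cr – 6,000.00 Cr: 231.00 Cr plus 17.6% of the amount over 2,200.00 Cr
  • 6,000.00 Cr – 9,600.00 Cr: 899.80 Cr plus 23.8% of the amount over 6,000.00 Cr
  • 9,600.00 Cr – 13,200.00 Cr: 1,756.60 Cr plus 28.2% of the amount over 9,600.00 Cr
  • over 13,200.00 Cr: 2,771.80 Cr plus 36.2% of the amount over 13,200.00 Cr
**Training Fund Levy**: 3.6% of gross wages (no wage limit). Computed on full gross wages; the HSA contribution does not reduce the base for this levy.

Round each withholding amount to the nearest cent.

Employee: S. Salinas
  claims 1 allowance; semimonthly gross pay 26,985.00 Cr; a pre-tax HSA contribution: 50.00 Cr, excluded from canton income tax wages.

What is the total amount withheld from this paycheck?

Canton Income Tax: taxable = 26,985.00 Cr − 50.00 Cr − 1×110.00 Cr = 26,825.00 Cr
  2,771.80 Cr + 36.2% × (26,825.00 Cr − 13,200.00 Cr) = 2,771.80 Cr + 36.2% × 13,625.00 Cr = 7,704.05 Cr
Training Fund Levy: 3.6% × 26,985.00 Cr = 971.46 Cr
Total: 7,704.05 Cr + 971.46 Cr = 8,675.51 Cr

8,675.51 Cr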